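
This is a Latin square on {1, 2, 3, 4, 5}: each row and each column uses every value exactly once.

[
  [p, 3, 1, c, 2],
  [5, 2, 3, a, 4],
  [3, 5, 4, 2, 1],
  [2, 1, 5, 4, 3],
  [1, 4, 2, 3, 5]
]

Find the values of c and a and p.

For row 2, column 4: row 2 already has {2, 3, 4, 5}; that leaves 1.
For row 1, column 4: column 4 already has {1, 2, 3, 4}; that leaves 5.
At (row 1, col 1): row 1 already has {1, 2, 3, 5}, so the value is 4.

c = 5, a = 1, p = 4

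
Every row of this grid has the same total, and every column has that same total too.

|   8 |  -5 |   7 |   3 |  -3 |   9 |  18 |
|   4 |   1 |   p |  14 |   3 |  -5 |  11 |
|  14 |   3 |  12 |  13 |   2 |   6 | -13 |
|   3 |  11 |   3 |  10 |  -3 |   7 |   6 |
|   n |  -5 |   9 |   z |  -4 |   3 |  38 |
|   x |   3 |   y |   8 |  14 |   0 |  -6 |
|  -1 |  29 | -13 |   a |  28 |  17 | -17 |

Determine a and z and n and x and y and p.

Rows 1 and 3 both sum to 37, so that's the common total.
Row 2: 4 + 1 + 14 + 3 − 5 + 11 = 28, so its missing entry is 37 − 28 = 9.
Row 7: -1 + 29 − 13 + 28 + 17 − 17 = 43, so its missing entry is 37 − 43 = -6.
Column 4: 3 + 14 + 13 + 10 + 8 − 6 = 42, so its missing entry is 37 − 42 = -5.
Row 5: -5 + 9 − 5 − 4 + 3 + 38 = 36, so its missing entry is 37 − 36 = 1.
Column 1: 8 + 4 + 14 + 3 + 1 − 1 = 29, so its missing entry is 37 − 29 = 8.
Row 6: 8 + 3 + 8 + 14 + 0 − 6 = 27, so its missing entry is 37 − 27 = 10.

a = -6, z = -5, n = 1, x = 8, y = 10, p = 9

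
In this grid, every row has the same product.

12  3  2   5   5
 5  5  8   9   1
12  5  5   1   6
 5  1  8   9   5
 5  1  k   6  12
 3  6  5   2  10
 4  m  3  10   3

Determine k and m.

Rows 3 and 4 each multiply to 1800, so every row has product 1800.
Row 5: 5×1×6×12 = 360, so the missing entry is 1800 ÷ 360 = 5.
Row 7: 4×3×10×3 = 360, so the missing entry is 1800 ÷ 360 = 5.

k = 5, m = 5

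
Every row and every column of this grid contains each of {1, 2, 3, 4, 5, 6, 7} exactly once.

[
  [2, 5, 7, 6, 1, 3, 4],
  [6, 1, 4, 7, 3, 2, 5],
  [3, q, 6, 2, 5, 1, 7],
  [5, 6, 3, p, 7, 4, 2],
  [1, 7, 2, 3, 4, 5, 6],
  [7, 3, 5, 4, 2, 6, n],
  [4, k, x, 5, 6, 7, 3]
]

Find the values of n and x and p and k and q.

n = 1, x = 1, p = 1, k = 2, q = 4

For row 7, column 3: column 3 already has {2, 3, 4, 5, 6, 7}; that leaves 1.
For row 3, column 2: row 3 already has {1, 2, 3, 5, 6, 7}; that leaves 4.
Cell (7,2): row 7 already has {1, 3, 4, 5, 6, 7} → 2.
For row 4, column 4: row 4 already has {2, 3, 4, 5, 6, 7}; that leaves 1.
Cell (6,7): row 6 already has {2, 3, 4, 5, 6, 7} → 1.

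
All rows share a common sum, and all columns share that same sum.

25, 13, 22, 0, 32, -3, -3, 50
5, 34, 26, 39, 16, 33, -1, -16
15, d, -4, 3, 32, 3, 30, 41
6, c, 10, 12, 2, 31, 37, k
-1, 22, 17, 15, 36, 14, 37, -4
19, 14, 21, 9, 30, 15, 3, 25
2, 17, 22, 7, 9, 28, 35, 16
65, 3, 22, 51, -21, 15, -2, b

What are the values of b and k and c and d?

b = 3, k = 21, c = 17, d = 16

Rows 1 and 2 both sum to 136, so that's the common total.
Row 3 has 15 − 4 + 3 + 32 + 3 + 30 + 41 = 120; the blank must be 136 − 120 = 16.
Column 2 has 13 + 34 + 16 + 22 + 14 + 17 + 3 = 119; the blank must be 136 − 119 = 17.
Row 4 has 6 + 17 + 10 + 12 + 2 + 31 + 37 = 115; the blank must be 136 − 115 = 21.
Row 8 has 65 + 3 + 22 + 51 − 21 + 15 − 2 = 133; the blank must be 136 − 133 = 3.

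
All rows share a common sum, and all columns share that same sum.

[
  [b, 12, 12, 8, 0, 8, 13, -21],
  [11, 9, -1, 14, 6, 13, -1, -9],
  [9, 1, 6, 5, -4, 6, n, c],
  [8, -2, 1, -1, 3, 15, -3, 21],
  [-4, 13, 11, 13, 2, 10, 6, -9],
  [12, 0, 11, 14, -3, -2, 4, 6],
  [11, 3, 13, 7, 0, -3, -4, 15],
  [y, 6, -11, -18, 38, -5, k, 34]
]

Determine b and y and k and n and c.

Rows 2 and 4 both sum to 42, so that's the common total.
The known cells in column 8 total 37, leaving 42 − 37 = 5 for the blank.
The known cells in row 1 total 32, leaving 42 − 32 = 10 for the blank.
The known cells in column 1 total 57, leaving 42 − 57 = -15 for the blank.
The known cells in row 8 total 29, leaving 42 − 29 = 13 for the blank.
The known cells in row 3 total 28, leaving 42 − 28 = 14 for the blank.

b = 10, y = -15, k = 13, n = 14, c = 5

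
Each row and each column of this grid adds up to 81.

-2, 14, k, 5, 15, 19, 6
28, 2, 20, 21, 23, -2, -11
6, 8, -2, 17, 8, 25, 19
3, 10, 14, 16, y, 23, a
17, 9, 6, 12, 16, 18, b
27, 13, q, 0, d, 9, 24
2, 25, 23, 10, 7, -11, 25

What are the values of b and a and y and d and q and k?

Row 5 has 17 + 9 + 6 + 12 + 16 + 18 = 78; the blank must be 81 − 78 = 3.
Row 1 has -2 + 14 + 5 + 15 + 19 + 6 = 57; the blank must be 81 − 57 = 24.
Column 7 has 6 − 11 + 19 + 3 + 24 + 25 = 66; the blank must be 81 − 66 = 15.
Row 4 has 3 + 10 + 14 + 16 + 23 + 15 = 81; the blank must be 81 − 81 = 0.
Column 5 has 15 + 23 + 8 + 0 + 16 + 7 = 69; the blank must be 81 − 69 = 12.
Row 6 has 27 + 13 + 0 + 12 + 9 + 24 = 85; the blank must be 81 − 85 = -4.

b = 3, a = 15, y = 0, d = 12, q = -4, k = 24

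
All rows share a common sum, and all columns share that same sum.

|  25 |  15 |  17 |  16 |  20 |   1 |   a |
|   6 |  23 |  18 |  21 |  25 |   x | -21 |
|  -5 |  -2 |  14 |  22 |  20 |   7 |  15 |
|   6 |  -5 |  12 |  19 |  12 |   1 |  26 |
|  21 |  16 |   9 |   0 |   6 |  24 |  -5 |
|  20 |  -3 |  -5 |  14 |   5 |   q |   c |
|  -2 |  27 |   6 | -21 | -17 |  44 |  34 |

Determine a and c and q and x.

Rows 3 and 4 both sum to 71, so that's the common total.
Row 2: 6 + 23 + 18 + 21 + 25 − 21 = 72, so its missing entry is 71 − 72 = -1.
Column 6: 1 − 1 + 7 + 1 + 24 + 44 = 76, so its missing entry is 71 − 76 = -5.
Row 6: 20 − 3 − 5 + 14 + 5 − 5 = 26, so its missing entry is 71 − 26 = 45.
Row 1: 25 + 15 + 17 + 16 + 20 + 1 = 94, so its missing entry is 71 − 94 = -23.

a = -23, c = 45, q = -5, x = -1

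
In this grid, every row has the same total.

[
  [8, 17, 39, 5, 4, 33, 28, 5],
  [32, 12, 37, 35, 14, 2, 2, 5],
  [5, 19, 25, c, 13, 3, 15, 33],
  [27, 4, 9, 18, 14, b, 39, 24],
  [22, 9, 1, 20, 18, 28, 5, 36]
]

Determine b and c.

The complete rows each total 139.
Row 4 is missing 139 − 135 = 4 (since 27 + 4 + 9 + 18 + 14 + 39 + 24 = 135).
Row 3 is missing 139 − 113 = 26 (since 5 + 19 + 25 + 13 + 3 + 15 + 33 = 113).

b = 4, c = 26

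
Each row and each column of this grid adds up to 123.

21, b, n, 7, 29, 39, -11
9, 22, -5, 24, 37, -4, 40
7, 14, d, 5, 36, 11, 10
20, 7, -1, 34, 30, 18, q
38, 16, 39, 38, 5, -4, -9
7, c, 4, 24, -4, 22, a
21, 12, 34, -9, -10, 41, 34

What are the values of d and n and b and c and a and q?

Row 4 has 20 + 7 − 1 + 34 + 30 + 18 = 108; the blank must be 123 − 108 = 15.
Column 7 has -11 + 40 + 10 + 15 − 9 + 34 = 79; the blank must be 123 − 79 = 44.
Row 6 has 7 + 4 + 24 − 4 + 22 + 44 = 97; the blank must be 123 − 97 = 26.
Column 2 has 22 + 14 + 7 + 16 + 26 + 12 = 97; the blank must be 123 − 97 = 26.
Row 1 has 21 + 26 + 7 + 29 + 39 − 11 = 111; the blank must be 123 − 111 = 12.
Row 3 has 7 + 14 + 5 + 36 + 11 + 10 = 83; the blank must be 123 − 83 = 40.

d = 40, n = 12, b = 26, c = 26, a = 44, q = 15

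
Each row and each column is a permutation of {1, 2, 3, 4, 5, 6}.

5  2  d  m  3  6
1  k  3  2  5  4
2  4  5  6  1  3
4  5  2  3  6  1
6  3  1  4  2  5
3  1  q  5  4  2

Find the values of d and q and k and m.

d = 4, q = 6, k = 6, m = 1

At (row 2, col 2): row 2 already has {1, 2, 3, 4, 5}, so the value is 6.
At (row 1, col 4): column 4 already has {2, 3, 4, 5, 6}, so the value is 1.
For row 1, column 3: row 1 already has {1, 2, 3, 5, 6}; that leaves 4.
Cell (6,3): row 6 already has {1, 2, 3, 4, 5} → 6.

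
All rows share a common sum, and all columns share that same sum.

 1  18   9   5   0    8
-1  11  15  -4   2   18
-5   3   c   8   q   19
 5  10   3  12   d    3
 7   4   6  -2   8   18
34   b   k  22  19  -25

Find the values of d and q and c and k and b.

d = 8, q = 4, c = 12, k = -4, b = -5

Rows 1 and 2 both sum to 41, so that's the common total.
Row 4: 5 + 10 + 3 + 12 + 3 = 33, so its missing entry is 41 − 33 = 8.
Column 5: 0 + 2 + 8 + 8 + 19 = 37, so its missing entry is 41 − 37 = 4.
Column 2: 18 + 11 + 3 + 10 + 4 = 46, so its missing entry is 41 − 46 = -5.
Row 3: -5 + 3 + 8 + 4 + 19 = 29, so its missing entry is 41 − 29 = 12.
Row 6: 34 − 5 + 22 + 19 − 25 = 45, so its missing entry is 41 − 45 = -4.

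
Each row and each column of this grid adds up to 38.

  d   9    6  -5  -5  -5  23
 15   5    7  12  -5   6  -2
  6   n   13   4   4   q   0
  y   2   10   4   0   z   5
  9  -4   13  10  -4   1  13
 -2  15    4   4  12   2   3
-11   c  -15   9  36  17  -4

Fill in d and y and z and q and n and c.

d = 15, y = 6, z = 11, q = 6, n = 5, c = 6

The known cells in row 1 total 23, leaving 38 − 23 = 15 for the blank.
The known cells in row 7 total 32, leaving 38 − 32 = 6 for the blank.
The known cells in column 2 total 33, leaving 38 − 33 = 5 for the blank.
The known cells in column 1 total 32, leaving 38 − 32 = 6 for the blank.
The known cells in row 3 total 32, leaving 38 − 32 = 6 for the blank.
The known cells in row 4 total 27, leaving 38 − 27 = 11 for the blank.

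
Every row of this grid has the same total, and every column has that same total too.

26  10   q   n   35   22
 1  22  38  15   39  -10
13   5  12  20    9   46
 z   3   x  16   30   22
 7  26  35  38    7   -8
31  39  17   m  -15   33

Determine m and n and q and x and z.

m = 0, n = 16, q = -4, x = 7, z = 27

Rows 2 and 3 both sum to 105, so that's the common total.
Column 1: 26 + 1 + 13 + 7 + 31 = 78, so its missing entry is 105 − 78 = 27.
Row 6: 31 + 39 + 17 − 15 + 33 = 105, so its missing entry is 105 − 105 = 0.
Column 4: 15 + 20 + 16 + 38 + 0 = 89, so its missing entry is 105 − 89 = 16.
Row 1: 26 + 10 + 16 + 35 + 22 = 109, so its missing entry is 105 − 109 = -4.
Row 4: 27 + 3 + 16 + 30 + 22 = 98, so its missing entry is 105 − 98 = 7.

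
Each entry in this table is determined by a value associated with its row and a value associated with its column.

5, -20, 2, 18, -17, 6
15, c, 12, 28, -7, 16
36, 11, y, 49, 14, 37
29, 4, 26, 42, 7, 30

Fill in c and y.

The difference between any two rows is the same in every column — this is an addition table with the headers hidden.
Row 2 minus row 1 is 15 − 5 = 10, so its entry in column 2 is -20 + 10 = -10.
Row 3 minus row 1 is 36 − 5 = 31, so its entry in column 3 is 2 + 31 = 33.

c = -10, y = 33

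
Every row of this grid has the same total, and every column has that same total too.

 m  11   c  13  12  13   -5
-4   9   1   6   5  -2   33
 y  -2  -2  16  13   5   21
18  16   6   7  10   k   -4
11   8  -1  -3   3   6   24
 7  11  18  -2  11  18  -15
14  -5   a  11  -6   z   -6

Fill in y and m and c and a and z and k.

y = -3, m = 5, c = -1, a = 27, z = 13, k = -5

Rows 2 and 5 both sum to 48, so that's the common total.
Row 3 has -2 − 2 + 16 + 13 + 5 + 21 = 51; the blank must be 48 − 51 = -3.
Column 1 has -4 − 3 + 18 + 11 + 7 + 14 = 43; the blank must be 48 − 43 = 5.
Row 1 has 5 + 11 + 13 + 12 + 13 − 5 = 49; the blank must be 48 − 49 = -1.
Column 3 has -1 + 1 − 2 + 6 − 1 + 18 = 21; the blank must be 48 − 21 = 27.
Row 7 has 14 − 5 + 27 + 11 − 6 − 6 = 35; the blank must be 48 − 35 = 13.
Row 4 has 18 + 16 + 6 + 7 + 10 − 4 = 53; the blank must be 48 − 53 = -5.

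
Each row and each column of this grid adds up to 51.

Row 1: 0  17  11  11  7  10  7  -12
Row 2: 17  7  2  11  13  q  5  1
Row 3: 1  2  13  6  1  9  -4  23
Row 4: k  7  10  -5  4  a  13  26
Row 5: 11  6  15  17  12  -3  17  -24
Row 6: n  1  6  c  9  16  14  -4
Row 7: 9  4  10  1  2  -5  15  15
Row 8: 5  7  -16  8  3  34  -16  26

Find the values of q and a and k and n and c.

q = -5, a = -5, k = 1, n = 7, c = 2

Row 2: 17 + 7 + 2 + 11 + 13 + 5 + 1 = 56, so its missing entry is 51 − 56 = -5.
Column 4: 11 + 11 + 6 − 5 + 17 + 1 + 8 = 49, so its missing entry is 51 − 49 = 2.
Row 6: 1 + 6 + 2 + 9 + 16 + 14 − 4 = 44, so its missing entry is 51 − 44 = 7.
Column 1: 0 + 17 + 1 + 11 + 7 + 9 + 5 = 50, so its missing entry is 51 − 50 = 1.
Row 4: 1 + 7 + 10 − 5 + 4 + 13 + 26 = 56, so its missing entry is 51 − 56 = -5.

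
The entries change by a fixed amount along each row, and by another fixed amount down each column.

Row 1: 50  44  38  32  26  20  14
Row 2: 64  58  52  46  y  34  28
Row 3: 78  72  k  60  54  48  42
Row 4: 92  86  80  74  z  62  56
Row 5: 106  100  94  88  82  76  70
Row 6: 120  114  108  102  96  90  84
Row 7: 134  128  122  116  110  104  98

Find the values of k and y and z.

Along each row the entries change by -6 per step; down each column they change by 14.
Row 3: from 78 at column 1, stepping by -6 to column 3 gives 66.
Row 2: from 64 at column 1, stepping by -6 to column 5 gives 40.
Row 4: from 92 at column 1, stepping by -6 to column 5 gives 68.

k = 66, y = 40, z = 68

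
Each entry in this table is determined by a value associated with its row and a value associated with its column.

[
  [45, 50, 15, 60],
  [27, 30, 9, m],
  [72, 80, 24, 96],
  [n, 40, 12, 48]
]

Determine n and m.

n = 36, m = 36

Each row is a constant multiple of every other row — this is a multiplication table with the headers hidden.
Row 4 is 12/15 = 4/5 times row 1, so its entry in column 1 is 45 × 4/5 = 36.
Row 2 is 9/15 = 3/5 times row 1, so its entry in column 4 is 60 × 3/5 = 36.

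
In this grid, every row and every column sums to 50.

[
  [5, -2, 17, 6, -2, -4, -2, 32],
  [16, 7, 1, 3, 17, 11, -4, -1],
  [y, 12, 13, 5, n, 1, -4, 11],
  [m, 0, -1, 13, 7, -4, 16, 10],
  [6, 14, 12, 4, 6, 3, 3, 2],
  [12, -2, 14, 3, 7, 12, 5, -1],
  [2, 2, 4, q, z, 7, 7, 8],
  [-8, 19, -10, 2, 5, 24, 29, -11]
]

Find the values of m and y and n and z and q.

m = 9, y = 8, n = 4, z = 6, q = 14

The known cells in row 4 total 41, leaving 50 − 41 = 9 for the blank.
The known cells in column 1 total 42, leaving 50 − 42 = 8 for the blank.
The known cells in row 3 total 46, leaving 50 − 46 = 4 for the blank.
The known cells in column 5 total 44, leaving 50 − 44 = 6 for the blank.
The known cells in row 7 total 36, leaving 50 − 36 = 14 for the blank.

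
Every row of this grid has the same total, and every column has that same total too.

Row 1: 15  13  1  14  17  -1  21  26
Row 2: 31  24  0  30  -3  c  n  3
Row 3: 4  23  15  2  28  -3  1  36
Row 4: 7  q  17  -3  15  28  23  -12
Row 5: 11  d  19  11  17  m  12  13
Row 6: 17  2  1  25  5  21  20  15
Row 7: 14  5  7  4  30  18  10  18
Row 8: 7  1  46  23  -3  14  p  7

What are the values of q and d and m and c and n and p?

q = 31, d = 7, m = 16, c = 13, n = 8, p = 11

Rows 1 and 3 both sum to 106, so that's the common total.
Row 4 has 7 + 17 − 3 + 15 + 28 + 23 − 12 = 75; the blank must be 106 − 75 = 31.
Row 8 has 7 + 1 + 46 + 23 − 3 + 14 + 7 = 95; the blank must be 106 − 95 = 11.
Column 7 has 21 + 1 + 23 + 12 + 20 + 10 + 11 = 98; the blank must be 106 − 98 = 8.
Row 2 has 31 + 24 + 0 + 30 − 3 + 8 + 3 = 93; the blank must be 106 − 93 = 13.
Column 6 has -1 + 13 − 3 + 28 + 21 + 18 + 14 = 90; the blank must be 106 − 90 = 16.
Row 5 has 11 + 19 + 11 + 17 + 16 + 12 + 13 = 99; the blank must be 106 − 99 = 7.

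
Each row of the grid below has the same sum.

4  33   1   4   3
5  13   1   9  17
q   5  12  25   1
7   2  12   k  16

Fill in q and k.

q = 2, k = 8

Row 1 sums to 45 and so does row 2; that's the common total.
In row 3 the known cells total 43, leaving 45 − 43 = 2.
In row 4 the known cells total 37, leaving 45 − 37 = 8.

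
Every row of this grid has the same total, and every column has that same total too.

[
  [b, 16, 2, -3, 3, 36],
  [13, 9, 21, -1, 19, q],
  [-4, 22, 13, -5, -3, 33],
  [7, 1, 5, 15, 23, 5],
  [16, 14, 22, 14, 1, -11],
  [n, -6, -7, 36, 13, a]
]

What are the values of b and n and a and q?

b = 2, n = 22, a = -2, q = -5

Rows 3 and 4 both sum to 56, so that's the common total.
Row 2 has 13 + 9 + 21 − 1 + 19 = 61; the blank must be 56 − 61 = -5.
Column 6 has 36 − 5 + 33 + 5 − 11 = 58; the blank must be 56 − 58 = -2.
Row 6 has -6 − 7 + 36 + 13 − 2 = 34; the blank must be 56 − 34 = 22.
Row 1 has 16 + 2 − 3 + 3 + 36 = 54; the blank must be 56 − 54 = 2.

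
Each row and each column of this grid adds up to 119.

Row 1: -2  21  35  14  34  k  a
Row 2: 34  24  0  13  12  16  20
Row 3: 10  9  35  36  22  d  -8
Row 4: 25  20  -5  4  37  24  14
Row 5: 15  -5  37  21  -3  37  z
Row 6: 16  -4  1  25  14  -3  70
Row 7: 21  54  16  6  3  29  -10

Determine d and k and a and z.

d = 15, k = 1, a = 16, z = 17

The known cells in row 5 total 102, leaving 119 − 102 = 17 for the blank.
The known cells in row 3 total 104, leaving 119 − 104 = 15 for the blank.
The known cells in column 6 total 118, leaving 119 − 118 = 1 for the blank.
The known cells in row 1 total 103, leaving 119 − 103 = 16 for the blank.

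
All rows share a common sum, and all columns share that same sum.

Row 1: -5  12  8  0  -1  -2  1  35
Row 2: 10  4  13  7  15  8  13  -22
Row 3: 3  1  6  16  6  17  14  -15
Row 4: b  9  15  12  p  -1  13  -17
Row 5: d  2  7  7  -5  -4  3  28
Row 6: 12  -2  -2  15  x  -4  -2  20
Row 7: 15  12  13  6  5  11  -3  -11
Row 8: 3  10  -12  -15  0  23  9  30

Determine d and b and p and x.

d = 10, b = 0, p = 17, x = 11

Rows 1 and 2 both sum to 48, so that's the common total.
The known cells in row 6 total 37, leaving 48 − 37 = 11 for the blank.
The known cells in row 5 total 38, leaving 48 − 38 = 10 for the blank.
The known cells in column 5 total 31, leaving 48 − 31 = 17 for the blank.
The known cells in row 4 total 48, leaving 48 − 48 = 0 for the blank.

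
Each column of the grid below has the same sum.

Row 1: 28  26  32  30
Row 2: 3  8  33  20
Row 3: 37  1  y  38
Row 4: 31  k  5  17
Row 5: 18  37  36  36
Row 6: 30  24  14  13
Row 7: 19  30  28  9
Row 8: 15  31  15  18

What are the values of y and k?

Column 1 sums to 181 and so does column 4; that's the common total.
In column 3 the known cells total 163, leaving 181 − 163 = 18.
In column 2 the known cells total 157, leaving 181 − 157 = 24.

y = 18, k = 24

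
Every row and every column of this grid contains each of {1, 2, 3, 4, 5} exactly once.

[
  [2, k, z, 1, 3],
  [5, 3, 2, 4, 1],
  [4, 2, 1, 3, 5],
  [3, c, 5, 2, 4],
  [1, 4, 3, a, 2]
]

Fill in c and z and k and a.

At (row 4, col 2): row 4 already has {2, 3, 4, 5}, so the value is 1.
For row 1, column 2: column 2 already has {1, 2, 3, 4}; that leaves 5.
At (row 1, col 3): row 1 already has {1, 2, 3, 5}, so the value is 4.
At (row 5, col 4): row 5 already has {1, 2, 3, 4}, so the value is 5.

c = 1, z = 4, k = 5, a = 5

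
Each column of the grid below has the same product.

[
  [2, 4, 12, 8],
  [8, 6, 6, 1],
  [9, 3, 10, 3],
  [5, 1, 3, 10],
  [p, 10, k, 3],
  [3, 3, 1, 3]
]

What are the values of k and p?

Columns 2 and 4 each multiply to 2160, so every column has product 2160.
Column 3: 12×6×10×3×1 = 2160, so the missing entry is 2160 ÷ 2160 = 1.
Column 1: 2×8×9×5×3 = 2160, so the missing entry is 2160 ÷ 2160 = 1.

k = 1, p = 1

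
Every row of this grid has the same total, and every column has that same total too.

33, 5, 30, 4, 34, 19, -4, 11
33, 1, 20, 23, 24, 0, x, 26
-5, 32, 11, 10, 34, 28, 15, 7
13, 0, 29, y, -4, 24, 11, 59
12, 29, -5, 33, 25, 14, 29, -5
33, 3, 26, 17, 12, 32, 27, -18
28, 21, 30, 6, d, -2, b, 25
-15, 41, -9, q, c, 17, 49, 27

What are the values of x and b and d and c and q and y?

Rows 1 and 3 both sum to 132, so that's the common total.
Row 4 has 13 + 0 + 29 − 4 + 24 + 11 + 59 = 132; the blank must be 132 − 132 = 0.
Column 4 has 4 + 23 + 10 + 0 + 33 + 17 + 6 = 93; the blank must be 132 − 93 = 39.
Row 8 has -15 + 41 − 9 + 39 + 17 + 49 + 27 = 149; the blank must be 132 − 149 = -17.
Column 5 has 34 + 24 + 34 − 4 + 25 + 12 − 17 = 108; the blank must be 132 − 108 = 24.
Row 7 has 28 + 21 + 30 + 6 + 24 − 2 + 25 = 132; the blank must be 132 − 132 = 0.
Row 2 has 33 + 1 + 20 + 23 + 24 + 0 + 26 = 127; the blank must be 132 − 127 = 5.

x = 5, b = 0, d = 24, c = -17, q = 39, y = 0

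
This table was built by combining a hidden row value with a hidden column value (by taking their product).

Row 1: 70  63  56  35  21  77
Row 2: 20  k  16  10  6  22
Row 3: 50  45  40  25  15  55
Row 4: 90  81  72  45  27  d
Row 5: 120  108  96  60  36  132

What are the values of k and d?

Each row is a constant multiple of every other row — this is a multiplication table with the headers hidden.
Row 2 is 6/21 = 2/7 times row 1, so its entry in column 2 is 63 × 2/7 = 18.
Row 4 is 27/21 = 9/7 times row 1, so its entry in column 6 is 77 × 9/7 = 99.

k = 18, d = 99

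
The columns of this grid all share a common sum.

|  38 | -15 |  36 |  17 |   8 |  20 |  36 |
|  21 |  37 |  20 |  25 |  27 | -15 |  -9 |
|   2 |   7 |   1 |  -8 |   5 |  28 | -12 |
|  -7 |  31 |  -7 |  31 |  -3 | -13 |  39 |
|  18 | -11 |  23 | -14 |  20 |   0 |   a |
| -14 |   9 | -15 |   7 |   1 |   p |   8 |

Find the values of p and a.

p = 38, a = -4

Column 4 sums to 58 and so does column 5; that's the common total.
In column 6 the known cells total 20, leaving 58 − 20 = 38.
In column 7 the known cells total 62, leaving 58 − 62 = -4.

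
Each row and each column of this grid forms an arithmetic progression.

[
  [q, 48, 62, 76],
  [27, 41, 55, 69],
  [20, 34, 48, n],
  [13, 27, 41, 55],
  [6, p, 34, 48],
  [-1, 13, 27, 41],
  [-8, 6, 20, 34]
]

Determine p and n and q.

Along each row the entries change by 14 per step; down each column they change by -7.
Row 5: from 6 at column 1, stepping by 14 to column 2 gives 20.
Row 3: from 20 at column 1, stepping by 14 to column 4 gives 62.
Row 1: from 48 at column 2, stepping by 14 to column 1 gives 34.

p = 20, n = 62, q = 34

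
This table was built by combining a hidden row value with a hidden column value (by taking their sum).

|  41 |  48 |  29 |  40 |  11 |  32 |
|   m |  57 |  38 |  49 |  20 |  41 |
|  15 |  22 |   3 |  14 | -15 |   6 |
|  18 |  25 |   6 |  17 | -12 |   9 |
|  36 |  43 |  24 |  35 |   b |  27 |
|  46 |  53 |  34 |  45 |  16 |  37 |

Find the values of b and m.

The difference between any two rows is the same in every column — this is an addition table with the headers hidden.
Row 5 minus row 1 is 27 − 32 = -5, so its entry in column 5 is 11 + (-5) = 6.
Row 2 minus row 1 is 41 − 32 = 9, so its entry in column 1 is 41 + 9 = 50.

b = 6, m = 50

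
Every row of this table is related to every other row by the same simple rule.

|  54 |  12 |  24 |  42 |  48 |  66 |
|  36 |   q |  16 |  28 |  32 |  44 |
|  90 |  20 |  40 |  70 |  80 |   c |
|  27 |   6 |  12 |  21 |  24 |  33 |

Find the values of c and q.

Each row is a constant multiple of every other row — this is a multiplication table with the headers hidden.
Row 3 is 40/24 = 5/3 times row 1, so its entry in column 6 is 66 × 5/3 = 110.
Row 2 is 16/24 = 2/3 times row 1, so its entry in column 2 is 12 × 2/3 = 8.

c = 110, q = 8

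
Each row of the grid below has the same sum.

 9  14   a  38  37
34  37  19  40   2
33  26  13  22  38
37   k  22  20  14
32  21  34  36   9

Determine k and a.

Rows 3 and 5 both add up to 132, so every row sums to 132.
Row 4: 37 + 22 + 20 + 14 = 93, so the missing entry is 132 − 93 = 39.
Row 1: 9 + 14 + 38 + 37 = 98, so the missing entry is 132 − 98 = 34.

k = 39, a = 34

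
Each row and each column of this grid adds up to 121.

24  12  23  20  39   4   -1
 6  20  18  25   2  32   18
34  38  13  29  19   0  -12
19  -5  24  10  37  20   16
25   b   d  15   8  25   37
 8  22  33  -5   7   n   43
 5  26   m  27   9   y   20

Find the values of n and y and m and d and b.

n = 13, y = 27, m = 7, d = 3, b = 8

Row 6: 8 + 22 + 33 − 5 + 7 + 43 = 108, so its missing entry is 121 − 108 = 13.
Column 6: 4 + 32 + 0 + 20 + 25 + 13 = 94, so its missing entry is 121 − 94 = 27.
Row 7: 5 + 26 + 27 + 9 + 27 + 20 = 114, so its missing entry is 121 − 114 = 7.
Column 3: 23 + 18 + 13 + 24 + 33 + 7 = 118, so its missing entry is 121 − 118 = 3.
Row 5: 25 + 3 + 15 + 8 + 25 + 37 = 113, so its missing entry is 121 − 113 = 8.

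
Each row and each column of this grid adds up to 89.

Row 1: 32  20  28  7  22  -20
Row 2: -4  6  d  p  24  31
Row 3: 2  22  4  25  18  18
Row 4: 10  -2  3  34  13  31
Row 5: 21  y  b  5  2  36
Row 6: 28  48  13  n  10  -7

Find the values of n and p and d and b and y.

n = -3, p = 21, d = 11, b = 30, y = -5

Column 2 has 20 + 6 + 22 − 2 + 48 = 94; the blank must be 89 − 94 = -5.
Row 5 has 21 − 5 + 5 + 2 + 36 = 59; the blank must be 89 − 59 = 30.
Column 3 has 28 + 4 + 3 + 30 + 13 = 78; the blank must be 89 − 78 = 11.
Row 6 has 28 + 48 + 13 + 10 − 7 = 92; the blank must be 89 − 92 = -3.
Row 2 has -4 + 6 + 11 + 24 + 31 = 68; the blank must be 89 − 68 = 21.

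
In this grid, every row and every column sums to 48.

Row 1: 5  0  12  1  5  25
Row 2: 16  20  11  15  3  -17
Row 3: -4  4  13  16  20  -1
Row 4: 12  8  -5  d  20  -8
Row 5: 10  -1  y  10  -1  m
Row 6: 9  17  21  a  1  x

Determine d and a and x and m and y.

d = 21, a = -15, x = 15, m = 34, y = -4

Column 3: 12 + 11 + 13 − 5 + 21 = 52, so its missing entry is 48 − 52 = -4.
Row 5: 10 − 1 − 4 + 10 − 1 = 14, so its missing entry is 48 − 14 = 34.
Column 6: 25 − 17 − 1 − 8 + 34 = 33, so its missing entry is 48 − 33 = 15.
Row 4: 12 + 8 − 5 + 20 − 8 = 27, so its missing entry is 48 − 27 = 21.
Row 6: 9 + 17 + 21 + 1 + 15 = 63, so its missing entry is 48 − 63 = -15.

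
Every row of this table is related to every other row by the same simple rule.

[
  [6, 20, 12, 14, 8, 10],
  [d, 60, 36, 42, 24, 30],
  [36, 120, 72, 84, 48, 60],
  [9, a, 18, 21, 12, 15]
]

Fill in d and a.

Each row is a constant multiple of every other row — this is a multiplication table with the headers hidden.
Row 2 is 42/14 = 3/1 times row 1, so its entry in column 1 is 6 × 3/1 = 18.
Row 4 is 21/14 = 3/2 times row 1, so its entry in column 2 is 20 × 3/2 = 30.

d = 18, a = 30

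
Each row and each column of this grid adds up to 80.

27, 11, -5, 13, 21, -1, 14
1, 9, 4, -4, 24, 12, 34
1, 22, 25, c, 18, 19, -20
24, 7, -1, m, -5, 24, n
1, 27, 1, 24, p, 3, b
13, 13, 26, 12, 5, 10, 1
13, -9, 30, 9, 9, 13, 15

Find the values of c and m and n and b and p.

The known cells in column 5 total 72, leaving 80 − 72 = 8 for the blank.
The known cells in row 5 total 64, leaving 80 − 64 = 16 for the blank.
The known cells in row 3 total 65, leaving 80 − 65 = 15 for the blank.
The known cells in column 4 total 69, leaving 80 − 69 = 11 for the blank.
The known cells in row 4 total 60, leaving 80 − 60 = 20 for the blank.

c = 15, m = 11, n = 20, b = 16, p = 8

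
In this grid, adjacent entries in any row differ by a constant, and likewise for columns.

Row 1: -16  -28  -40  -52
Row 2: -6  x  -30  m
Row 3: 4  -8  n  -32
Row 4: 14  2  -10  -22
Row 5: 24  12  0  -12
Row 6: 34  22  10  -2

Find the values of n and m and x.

Along each row the entries change by -12 per step; down each column they change by 10.
Row 3: from 4 at column 1, stepping by -12 to column 3 gives -20.
Row 2: from -6 at column 1, stepping by -12 to column 4 gives -42.
Row 2: from -6 at column 1, stepping by -12 to column 2 gives -18.

n = -20, m = -42, x = -18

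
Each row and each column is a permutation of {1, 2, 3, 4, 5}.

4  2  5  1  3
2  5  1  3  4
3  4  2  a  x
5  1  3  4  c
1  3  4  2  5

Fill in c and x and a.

For row 3, column 4: column 4 already has {1, 2, 3, 4}; that leaves 5.
Cell (3,5): row 3 already has {2, 3, 4, 5} → 1.
At (row 4, col 5): row 4 already has {1, 3, 4, 5}, so the value is 2.

c = 2, x = 1, a = 5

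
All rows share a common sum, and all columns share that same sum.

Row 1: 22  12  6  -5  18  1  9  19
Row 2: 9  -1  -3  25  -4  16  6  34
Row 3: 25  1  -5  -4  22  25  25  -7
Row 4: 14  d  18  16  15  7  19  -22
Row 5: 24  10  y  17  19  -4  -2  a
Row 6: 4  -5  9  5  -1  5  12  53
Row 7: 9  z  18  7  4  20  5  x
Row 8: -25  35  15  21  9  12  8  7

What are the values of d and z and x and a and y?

d = 15, z = 15, x = 4, a = -6, y = 24

Rows 1 and 2 both sum to 82, so that's the common total.
Row 4: 14 + 18 + 16 + 15 + 7 + 19 − 22 = 67, so its missing entry is 82 − 67 = 15.
Column 2: 12 − 1 + 1 + 15 + 10 − 5 + 35 = 67, so its missing entry is 82 − 67 = 15.
Column 3: 6 − 3 − 5 + 18 + 9 + 18 + 15 = 58, so its missing entry is 82 − 58 = 24.
Row 7: 9 + 15 + 18 + 7 + 4 + 20 + 5 = 78, so its missing entry is 82 − 78 = 4.
Row 5: 24 + 10 + 24 + 17 + 19 − 4 − 2 = 88, so its missing entry is 82 − 88 = -6.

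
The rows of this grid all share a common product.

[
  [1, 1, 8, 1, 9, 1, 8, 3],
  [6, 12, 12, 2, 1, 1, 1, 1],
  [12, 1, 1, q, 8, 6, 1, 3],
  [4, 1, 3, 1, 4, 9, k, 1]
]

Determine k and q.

Rows 1 and 2 each multiply to 1728, so every row has product 1728.
Row 4: 4×1×3×1×4×9×1 = 432, so the missing entry is 1728 ÷ 432 = 4.
Row 3: 12×1×1×8×6×1×3 = 1728, so the missing entry is 1728 ÷ 1728 = 1.

k = 4, q = 1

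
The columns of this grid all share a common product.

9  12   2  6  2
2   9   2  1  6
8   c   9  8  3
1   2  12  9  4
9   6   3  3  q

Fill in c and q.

Columns 1 and 4 each multiply to 1296, so every column has product 1296.
Column 2: 12×9×2×6 = 1296, so the missing entry is 1296 ÷ 1296 = 1.
Column 5: 2×6×3×4 = 144, so the missing entry is 1296 ÷ 144 = 9.

c = 1, q = 9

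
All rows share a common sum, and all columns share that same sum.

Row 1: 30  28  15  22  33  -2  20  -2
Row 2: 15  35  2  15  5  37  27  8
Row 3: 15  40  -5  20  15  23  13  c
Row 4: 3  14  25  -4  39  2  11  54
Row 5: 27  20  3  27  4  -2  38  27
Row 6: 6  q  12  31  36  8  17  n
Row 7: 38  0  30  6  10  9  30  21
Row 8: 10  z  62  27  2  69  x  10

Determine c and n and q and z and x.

c = 23, n = 3, q = 31, z = -24, x = -12

Rows 1 and 2 both sum to 144, so that's the common total.
Row 3: 15 + 40 − 5 + 20 + 15 + 23 + 13 = 121, so its missing entry is 144 − 121 = 23.
Column 8: -2 + 8 + 23 + 54 + 27 + 21 + 10 = 141, so its missing entry is 144 − 141 = 3.
Row 6: 6 + 12 + 31 + 36 + 8 + 17 + 3 = 113, so its missing entry is 144 − 113 = 31.
Column 2: 28 + 35 + 40 + 14 + 20 + 31 + 0 = 168, so its missing entry is 144 − 168 = -24.
Row 8: 10 − 24 + 62 + 27 + 2 + 69 + 10 = 156, so its missing entry is 144 − 156 = -12.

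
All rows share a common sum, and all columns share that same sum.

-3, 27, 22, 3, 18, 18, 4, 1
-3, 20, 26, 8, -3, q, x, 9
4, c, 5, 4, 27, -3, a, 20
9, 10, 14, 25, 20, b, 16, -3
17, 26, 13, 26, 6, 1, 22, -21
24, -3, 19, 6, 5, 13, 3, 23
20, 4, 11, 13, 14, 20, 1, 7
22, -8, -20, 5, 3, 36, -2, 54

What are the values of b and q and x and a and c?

b = -1, q = 6, x = 27, a = 19, c = 14

Rows 1 and 5 both sum to 90, so that's the common total.
Column 2: 27 + 20 + 10 + 26 − 3 + 4 − 8 = 76, so its missing entry is 90 − 76 = 14.
Row 3: 4 + 14 + 5 + 4 + 27 − 3 + 20 = 71, so its missing entry is 90 − 71 = 19.
Column 7: 4 + 19 + 16 + 22 + 3 + 1 − 2 = 63, so its missing entry is 90 − 63 = 27.
Row 2: -3 + 20 + 26 + 8 − 3 + 27 + 9 = 84, so its missing entry is 90 − 84 = 6.
Row 4: 9 + 10 + 14 + 25 + 20 + 16 − 3 = 91, so its missing entry is 90 − 91 = -1.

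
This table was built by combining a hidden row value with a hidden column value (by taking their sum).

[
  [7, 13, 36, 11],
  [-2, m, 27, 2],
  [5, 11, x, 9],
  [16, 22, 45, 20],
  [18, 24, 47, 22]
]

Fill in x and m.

x = 34, m = 4

The difference between any two rows is the same in every column — this is an addition table with the headers hidden.
Row 3 minus row 1 is 9 − 11 = -2, so its entry in column 3 is 36 + (-2) = 34.
Row 2 minus row 1 is 2 − 11 = -9, so its entry in column 2 is 13 + (-9) = 4.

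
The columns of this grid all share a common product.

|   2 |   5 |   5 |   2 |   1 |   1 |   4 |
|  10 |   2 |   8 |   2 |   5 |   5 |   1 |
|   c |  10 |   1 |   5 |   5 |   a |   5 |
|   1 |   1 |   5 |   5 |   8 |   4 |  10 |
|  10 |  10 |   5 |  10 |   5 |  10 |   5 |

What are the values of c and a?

c = 5, a = 5

Columns 2 and 4 each multiply to 1000, so every column has product 1000.
Column 1: 2×10×1×10 = 200, so the missing entry is 1000 ÷ 200 = 5.
Column 6: 1×5×4×10 = 200, so the missing entry is 1000 ÷ 200 = 5.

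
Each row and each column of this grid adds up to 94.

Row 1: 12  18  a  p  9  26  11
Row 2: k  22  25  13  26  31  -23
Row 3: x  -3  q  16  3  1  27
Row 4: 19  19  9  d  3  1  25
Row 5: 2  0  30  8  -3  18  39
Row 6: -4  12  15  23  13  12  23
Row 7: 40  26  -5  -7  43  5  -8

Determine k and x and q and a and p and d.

The known cells in row 4 total 76, leaving 94 − 76 = 18 for the blank.
The known cells in column 4 total 71, leaving 94 − 71 = 23 for the blank.
The known cells in row 1 total 99, leaving 94 − 99 = -5 for the blank.
The known cells in column 3 total 69, leaving 94 − 69 = 25 for the blank.
The known cells in row 3 total 69, leaving 94 − 69 = 25 for the blank.
The known cells in row 2 total 94, leaving 94 − 94 = 0 for the blank.

k = 0, x = 25, q = 25, a = -5, p = 23, d = 18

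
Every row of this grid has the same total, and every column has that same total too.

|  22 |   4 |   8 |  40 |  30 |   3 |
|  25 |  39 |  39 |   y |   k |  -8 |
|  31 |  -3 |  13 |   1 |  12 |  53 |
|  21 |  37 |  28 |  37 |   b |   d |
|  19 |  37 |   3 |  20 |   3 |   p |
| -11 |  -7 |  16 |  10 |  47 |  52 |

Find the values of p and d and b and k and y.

Rows 1 and 3 both sum to 107, so that's the common total.
Row 5 has 19 + 37 + 3 + 20 + 3 = 82; the blank must be 107 − 82 = 25.
Column 4 has 40 + 1 + 37 + 20 + 10 = 108; the blank must be 107 − 108 = -1.
Row 2 has 25 + 39 + 39 − 1 − 8 = 94; the blank must be 107 − 94 = 13.
Column 5 has 30 + 13 + 12 + 3 + 47 = 105; the blank must be 107 − 105 = 2.
Row 4 has 21 + 37 + 28 + 37 + 2 = 125; the blank must be 107 − 125 = -18.

p = 25, d = -18, b = 2, k = 13, y = -1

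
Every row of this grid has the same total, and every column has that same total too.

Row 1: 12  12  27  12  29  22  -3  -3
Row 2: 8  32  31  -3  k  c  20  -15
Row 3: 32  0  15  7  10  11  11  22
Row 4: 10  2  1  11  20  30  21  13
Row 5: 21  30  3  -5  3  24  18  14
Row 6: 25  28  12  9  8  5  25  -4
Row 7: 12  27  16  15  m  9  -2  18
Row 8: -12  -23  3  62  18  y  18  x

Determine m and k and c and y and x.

m = 13, k = 7, c = 28, y = -21, x = 63

Rows 1 and 3 both sum to 108, so that's the common total.
Column 8 has -3 − 15 + 22 + 13 + 14 − 4 + 18 = 45; the blank must be 108 − 45 = 63.
Row 7 has 12 + 27 + 16 + 15 + 9 − 2 + 18 = 95; the blank must be 108 − 95 = 13.
Column 5 has 29 + 10 + 20 + 3 + 8 + 13 + 18 = 101; the blank must be 108 − 101 = 7.
Row 2 has 8 + 32 + 31 − 3 + 7 + 20 − 15 = 80; the blank must be 108 − 80 = 28.
Row 8 has -12 − 23 + 3 + 62 + 18 + 18 + 63 = 129; the blank must be 108 − 129 = -21.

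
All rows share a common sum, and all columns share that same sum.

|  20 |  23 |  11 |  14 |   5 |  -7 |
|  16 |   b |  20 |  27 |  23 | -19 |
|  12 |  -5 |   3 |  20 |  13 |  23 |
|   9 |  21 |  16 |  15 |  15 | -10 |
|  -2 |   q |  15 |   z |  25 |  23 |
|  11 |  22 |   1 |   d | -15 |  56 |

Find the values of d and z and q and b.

d = -9, z = -1, q = 6, b = -1

Rows 1 and 3 both sum to 66, so that's the common total.
The known cells in row 6 total 75, leaving 66 − 75 = -9 for the blank.
The known cells in row 2 total 67, leaving 66 − 67 = -1 for the blank.
The known cells in column 2 total 60, leaving 66 − 60 = 6 for the blank.
The known cells in row 5 total 67, leaving 66 − 67 = -1 for the blank.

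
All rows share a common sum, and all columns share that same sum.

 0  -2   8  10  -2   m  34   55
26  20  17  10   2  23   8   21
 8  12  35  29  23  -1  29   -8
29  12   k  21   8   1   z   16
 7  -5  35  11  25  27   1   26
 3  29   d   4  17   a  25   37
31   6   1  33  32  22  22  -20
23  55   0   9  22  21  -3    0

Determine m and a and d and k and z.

m = 24, a = 10, d = 2, k = 29, z = 11

Rows 2 and 3 both sum to 127, so that's the common total.
The known cells in row 1 total 103, leaving 127 − 103 = 24 for the blank.
The known cells in column 6 total 117, leaving 127 − 117 = 10 for the blank.
The known cells in column 7 total 116, leaving 127 − 116 = 11 for the blank.
The known cells in row 4 total 98, leaving 127 − 98 = 29 for the blank.
The known cells in row 6 total 125, leaving 127 − 125 = 2 for the blank.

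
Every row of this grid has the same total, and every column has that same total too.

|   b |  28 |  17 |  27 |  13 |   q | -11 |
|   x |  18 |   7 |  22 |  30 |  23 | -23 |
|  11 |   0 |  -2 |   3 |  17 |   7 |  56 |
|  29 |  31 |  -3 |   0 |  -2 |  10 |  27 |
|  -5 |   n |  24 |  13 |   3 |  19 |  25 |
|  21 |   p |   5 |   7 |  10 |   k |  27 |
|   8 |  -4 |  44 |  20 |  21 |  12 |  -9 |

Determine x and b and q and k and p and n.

Rows 3 and 4 both sum to 92, so that's the common total.
The known cells in row 2 total 77, leaving 92 − 77 = 15 for the blank.
The known cells in column 1 total 79, leaving 92 − 79 = 13 for the blank.
The known cells in row 1 total 87, leaving 92 − 87 = 5 for the blank.
The known cells in column 6 total 76, leaving 92 − 76 = 16 for the blank.
The known cells in row 6 total 86, leaving 92 − 86 = 6 for the blank.
The known cells in row 5 total 79, leaving 92 − 79 = 13 for the blank.

x = 15, b = 13, q = 5, k = 16, p = 6, n = 13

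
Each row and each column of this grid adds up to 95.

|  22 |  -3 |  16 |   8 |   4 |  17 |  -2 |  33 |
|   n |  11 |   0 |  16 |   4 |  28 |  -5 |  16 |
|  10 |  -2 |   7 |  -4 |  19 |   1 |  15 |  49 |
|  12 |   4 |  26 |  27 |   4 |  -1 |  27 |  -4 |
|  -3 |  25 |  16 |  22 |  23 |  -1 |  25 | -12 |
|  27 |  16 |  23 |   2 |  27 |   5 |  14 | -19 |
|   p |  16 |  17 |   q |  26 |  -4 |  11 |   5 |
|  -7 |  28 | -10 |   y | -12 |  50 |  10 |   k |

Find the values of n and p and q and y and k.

The known cells in column 8 total 68, leaving 95 − 68 = 27 for the blank.
The known cells in row 8 total 86, leaving 95 − 86 = 9 for the blank.
The known cells in row 2 total 70, leaving 95 − 70 = 25 for the blank.
The known cells in column 1 total 86, leaving 95 − 86 = 9 for the blank.
The known cells in row 7 total 80, leaving 95 − 80 = 15 for the blank.

n = 25, p = 9, q = 15, y = 9, k = 27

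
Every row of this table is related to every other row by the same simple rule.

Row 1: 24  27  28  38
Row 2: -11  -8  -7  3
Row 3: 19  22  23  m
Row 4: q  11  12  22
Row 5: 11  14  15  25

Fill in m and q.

m = 33, q = 8

The difference between any two rows is the same in every column — this is an addition table with the headers hidden.
Row 3 minus row 1 is 22 − 27 = -5, so its entry in column 4 is 38 + (-5) = 33.
Row 4 minus row 1 is 11 − 27 = -16, so its entry in column 1 is 24 + (-16) = 8.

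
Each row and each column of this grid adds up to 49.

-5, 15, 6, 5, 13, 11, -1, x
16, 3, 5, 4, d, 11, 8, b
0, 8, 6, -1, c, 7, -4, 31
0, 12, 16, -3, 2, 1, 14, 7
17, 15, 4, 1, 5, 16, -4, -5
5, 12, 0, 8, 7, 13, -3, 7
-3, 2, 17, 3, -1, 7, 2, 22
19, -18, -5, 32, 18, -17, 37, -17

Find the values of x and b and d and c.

x = 5, b = -1, d = 3, c = 2

The known cells in row 1 total 44, leaving 49 − 44 = 5 for the blank.
The known cells in column 8 total 50, leaving 49 − 50 = -1 for the blank.
The known cells in row 3 total 47, leaving 49 − 47 = 2 for the blank.
The known cells in row 2 total 46, leaving 49 − 46 = 3 for the blank.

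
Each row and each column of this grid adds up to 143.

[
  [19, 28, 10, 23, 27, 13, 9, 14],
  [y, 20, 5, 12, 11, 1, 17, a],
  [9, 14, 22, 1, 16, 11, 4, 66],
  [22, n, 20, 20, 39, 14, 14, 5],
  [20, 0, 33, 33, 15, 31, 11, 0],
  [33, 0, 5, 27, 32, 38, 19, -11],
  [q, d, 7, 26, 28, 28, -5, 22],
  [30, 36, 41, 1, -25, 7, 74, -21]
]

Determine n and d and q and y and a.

n = 9, d = 36, q = 1, y = 9, a = 68

Row 4 has 22 + 20 + 20 + 39 + 14 + 14 + 5 = 134; the blank must be 143 − 134 = 9.
Column 2 has 28 + 20 + 14 + 9 + 0 + 0 + 36 = 107; the blank must be 143 − 107 = 36.
Column 8 has 14 + 66 + 5 + 0 − 11 + 22 − 21 = 75; the blank must be 143 − 75 = 68.
Row 7 has 36 + 7 + 26 + 28 + 28 − 5 + 22 = 142; the blank must be 143 − 142 = 1.
Row 2 has 20 + 5 + 12 + 11 + 1 + 17 + 68 = 134; the blank must be 143 − 134 = 9.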